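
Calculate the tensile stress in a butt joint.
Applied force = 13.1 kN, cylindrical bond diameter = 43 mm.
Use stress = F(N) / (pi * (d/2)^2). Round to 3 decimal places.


A = pi * 21.5^2 = 1452.2012 mm^2
sigma = 13100.0 / 1452.2012 = 9.021 MPa

9.021


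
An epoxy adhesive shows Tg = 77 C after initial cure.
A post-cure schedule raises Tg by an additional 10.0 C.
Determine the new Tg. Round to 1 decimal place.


New Tg = 77 + 10.0
= 87.0 C

87.0


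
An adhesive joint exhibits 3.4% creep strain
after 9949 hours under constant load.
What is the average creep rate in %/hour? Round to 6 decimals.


Creep rate = strain / time
= 3.4 / 9949
= 0.000342 %/h

0.000342


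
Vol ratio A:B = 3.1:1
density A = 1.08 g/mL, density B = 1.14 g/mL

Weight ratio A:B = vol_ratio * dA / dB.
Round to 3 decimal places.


Weight ratio = 3.1 * 1.08 / 1.14
= 2.937

2.937


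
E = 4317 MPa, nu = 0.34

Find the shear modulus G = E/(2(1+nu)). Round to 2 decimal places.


G = 4317 / (2 * 1.34)
= 1610.82 MPa

1610.82


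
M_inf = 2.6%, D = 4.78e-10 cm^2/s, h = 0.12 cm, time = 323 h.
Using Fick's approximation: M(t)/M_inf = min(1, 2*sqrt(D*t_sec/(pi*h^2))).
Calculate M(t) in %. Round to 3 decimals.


t = 1162800 s
ratio = min(1, 2*sqrt(4.78e-10*1162800/(pi*0.0144)))
= 0.221687
M(t) = 2.6 * 0.221687 = 0.576%

0.576


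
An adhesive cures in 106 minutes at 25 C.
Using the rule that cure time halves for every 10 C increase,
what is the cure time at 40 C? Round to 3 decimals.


Factor = 2^((40 - 25) / 10) = 2.8284
Cure time = 106 / 2.8284
= 37.477 minutes

37.477


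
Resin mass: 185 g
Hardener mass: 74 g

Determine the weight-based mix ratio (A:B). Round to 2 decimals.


Ratio = 185 / 74 = 2.50

2.50


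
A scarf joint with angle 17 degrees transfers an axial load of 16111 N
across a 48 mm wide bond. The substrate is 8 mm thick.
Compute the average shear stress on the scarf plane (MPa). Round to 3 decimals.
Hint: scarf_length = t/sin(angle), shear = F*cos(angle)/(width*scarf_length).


scarf_length = 8 / sin(17 deg) = 27.3624 mm
cos(17 deg) = 0.956305
shear stress = 16111 * 0.956305 / (48 * 27.3624)
= 11.731 MPa

11.731


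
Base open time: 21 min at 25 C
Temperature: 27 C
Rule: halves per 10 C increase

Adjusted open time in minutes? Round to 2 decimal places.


Acceleration = 2^((27-25)/10) = 1.1487
Open time = 21 / 1.1487 = 18.28 min

18.28


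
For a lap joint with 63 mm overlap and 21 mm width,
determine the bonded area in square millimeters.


Area = 63 * 21 = 1323 mm^2

1323


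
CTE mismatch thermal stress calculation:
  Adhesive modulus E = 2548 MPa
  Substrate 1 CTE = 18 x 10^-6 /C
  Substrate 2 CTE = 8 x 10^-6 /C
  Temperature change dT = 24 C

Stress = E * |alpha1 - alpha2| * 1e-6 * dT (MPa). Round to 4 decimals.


delta_alpha = |18 - 8| = 10 x 10^-6/C
Stress = 2548 * 10e-6 * 24
= 0.6115 MPa

0.6115


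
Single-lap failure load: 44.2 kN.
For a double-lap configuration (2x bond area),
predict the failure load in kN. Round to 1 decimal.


Failure load = 44.2 * 2 = 88.4 kN

88.4


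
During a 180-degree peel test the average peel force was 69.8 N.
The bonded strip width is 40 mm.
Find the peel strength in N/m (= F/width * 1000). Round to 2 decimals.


Peel strength = F/width * 1000
= 69.8 / 40 * 1000
= 1745.00 N/m

1745.00


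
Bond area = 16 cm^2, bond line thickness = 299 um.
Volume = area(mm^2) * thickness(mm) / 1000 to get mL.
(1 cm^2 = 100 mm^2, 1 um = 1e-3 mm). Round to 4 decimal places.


area_mm2 = 16 * 100 = 1600
blt_mm = 299 * 1e-3 = 0.299
vol_mm3 = 1600 * 0.299 = 478.4
vol_mL = 478.4 / 1000 = 0.4784 mL

0.4784


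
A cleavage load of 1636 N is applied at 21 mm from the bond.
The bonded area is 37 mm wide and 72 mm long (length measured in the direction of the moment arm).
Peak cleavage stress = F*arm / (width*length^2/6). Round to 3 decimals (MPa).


Moment = 1636 * 21 = 34356 N*mm
Section modulus = 37 * 5184 / 6 = 191808 / 6 mm^3
Stress = 34356 / (191808 / 6) = 206136 / 191808
= 1.075 MPa

1.075


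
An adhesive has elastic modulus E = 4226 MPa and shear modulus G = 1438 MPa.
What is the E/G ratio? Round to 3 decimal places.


E/G = 4226 / 1438 = 2.939

2.939


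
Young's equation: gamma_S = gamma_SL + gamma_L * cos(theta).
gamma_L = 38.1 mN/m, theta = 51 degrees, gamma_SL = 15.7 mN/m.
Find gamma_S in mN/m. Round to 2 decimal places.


cos(51 deg) = 0.629320
gamma_S = 15.7 + 38.1 * 0.629320
= 39.68 mN/m

39.68


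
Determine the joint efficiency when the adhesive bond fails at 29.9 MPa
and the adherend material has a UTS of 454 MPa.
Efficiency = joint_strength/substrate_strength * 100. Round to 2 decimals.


Joint efficiency = 29.9 / 454 * 100
= 6.59%

6.59


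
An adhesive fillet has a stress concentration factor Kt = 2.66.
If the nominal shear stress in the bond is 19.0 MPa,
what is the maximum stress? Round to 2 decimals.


Max stress = 19.0 * 2.66 = 50.54 MPa

50.54


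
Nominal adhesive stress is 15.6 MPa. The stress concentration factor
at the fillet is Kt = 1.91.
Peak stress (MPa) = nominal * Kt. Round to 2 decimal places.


Peak = 15.6 * 1.91 = 29.80 MPa

29.80


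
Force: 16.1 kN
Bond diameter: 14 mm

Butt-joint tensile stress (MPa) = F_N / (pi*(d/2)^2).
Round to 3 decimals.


F_N = 16.1 * 1000 = 16100.0 N
A = pi*(7.0)^2 = 153.9380 mm^2
stress = 16100.0 / 153.9380 = 104.588 MPa

104.588


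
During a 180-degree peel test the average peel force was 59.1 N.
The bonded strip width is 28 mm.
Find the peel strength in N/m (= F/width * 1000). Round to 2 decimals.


Peel strength = F/width * 1000
= 59.1 / 28 * 1000
= 2110.71 N/m

2110.71


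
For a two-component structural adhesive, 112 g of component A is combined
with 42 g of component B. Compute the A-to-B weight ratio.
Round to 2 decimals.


Weight ratio A:B = 112 / 42
= 2.67

2.67


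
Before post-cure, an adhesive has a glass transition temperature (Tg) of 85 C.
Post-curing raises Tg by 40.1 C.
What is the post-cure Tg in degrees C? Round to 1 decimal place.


Tg_post = Tg_base + delta_Tg
= 85 + 40.1
= 125.1 C

125.1


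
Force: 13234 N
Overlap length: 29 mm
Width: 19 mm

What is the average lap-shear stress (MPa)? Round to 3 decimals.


Average shear stress = F / (overlap * width)
= 13234 / (29 * 19)
= 24.018 MPa

24.018


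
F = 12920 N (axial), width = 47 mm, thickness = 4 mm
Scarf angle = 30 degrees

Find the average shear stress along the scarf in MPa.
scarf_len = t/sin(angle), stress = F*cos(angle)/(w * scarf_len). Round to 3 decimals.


scarf_len = 4/sin(30 deg) = 8.0000
cos(30 deg) = 0.866025
stress = 12920*0.866025/(47*8.0000) = 29.758 MPa

29.758


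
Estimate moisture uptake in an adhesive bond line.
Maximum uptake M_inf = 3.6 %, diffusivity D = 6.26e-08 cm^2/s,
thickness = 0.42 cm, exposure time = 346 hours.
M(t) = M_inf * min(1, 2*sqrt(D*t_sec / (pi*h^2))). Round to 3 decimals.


Convert time: 346 h = 1245600 s
ratio = min(1, 2*sqrt(6.26e-08*1245600/(pi*0.42^2)))
= 0.750209
M(t) = 3.6 * 0.750209 = 2.701%

2.701


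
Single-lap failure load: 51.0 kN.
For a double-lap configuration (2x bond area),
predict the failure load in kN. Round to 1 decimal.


Failure load = 51.0 * 2 = 102.0 kN

102.0


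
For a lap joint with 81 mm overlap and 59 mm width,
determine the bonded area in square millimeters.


Area = 81 * 59 = 4779 mm^2

4779


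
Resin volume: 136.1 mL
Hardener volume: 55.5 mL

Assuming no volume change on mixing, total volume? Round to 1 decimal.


V_total = 136.1 + 55.5 = 191.6 mL

191.6


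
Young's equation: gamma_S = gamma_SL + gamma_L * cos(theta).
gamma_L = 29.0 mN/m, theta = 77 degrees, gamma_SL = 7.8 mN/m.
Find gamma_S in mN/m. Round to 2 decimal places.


cos(77 deg) = 0.224951
gamma_S = 7.8 + 29.0 * 0.224951
= 14.32 mN/m

14.32


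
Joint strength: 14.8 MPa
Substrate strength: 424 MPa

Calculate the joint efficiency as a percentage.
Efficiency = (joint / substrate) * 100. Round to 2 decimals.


Efficiency = (14.8 / 424) * 100 = 3.49%

3.49


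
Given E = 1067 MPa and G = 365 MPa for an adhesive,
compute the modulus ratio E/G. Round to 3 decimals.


E/G ratio = 1067 / 365 = 2.923

2.923


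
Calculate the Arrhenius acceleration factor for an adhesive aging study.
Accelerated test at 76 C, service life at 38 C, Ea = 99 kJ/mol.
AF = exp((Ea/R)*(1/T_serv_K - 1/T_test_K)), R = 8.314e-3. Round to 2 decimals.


T_test = 349.15 K, T_serv = 311.15 K
Ea/R = 99 / 0.008314 = 11907.63
AF = exp(11907.63 * (1/311.15 - 1/349.15))
= 64.40

64.40


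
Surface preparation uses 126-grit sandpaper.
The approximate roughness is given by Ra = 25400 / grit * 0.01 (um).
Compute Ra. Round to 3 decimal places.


Ra = 25400 / 126 * 0.01
= 254 / 126
= 2.016 um

2.016


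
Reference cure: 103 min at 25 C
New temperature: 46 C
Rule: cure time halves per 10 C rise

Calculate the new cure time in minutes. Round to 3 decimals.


factor = 2^((46-25)/10) = 4.2871
t_new = 103 / 4.2871 = 24.026 min

24.026


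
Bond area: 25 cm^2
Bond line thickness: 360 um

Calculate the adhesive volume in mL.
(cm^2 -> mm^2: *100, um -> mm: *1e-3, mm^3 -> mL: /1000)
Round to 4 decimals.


V = 25*100 * 360*1e-3 / 1000
= 0.9000 mL

0.9000


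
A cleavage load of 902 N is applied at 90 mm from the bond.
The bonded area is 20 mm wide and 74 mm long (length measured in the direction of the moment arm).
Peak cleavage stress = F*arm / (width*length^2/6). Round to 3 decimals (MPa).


Moment = 902 * 90 = 81180 N*mm
Section modulus = 20 * 5476 / 6 = 109520 / 6 mm^3
Stress = 81180 / (109520 / 6) = 487080 / 109520
= 4.447 MPa

4.447


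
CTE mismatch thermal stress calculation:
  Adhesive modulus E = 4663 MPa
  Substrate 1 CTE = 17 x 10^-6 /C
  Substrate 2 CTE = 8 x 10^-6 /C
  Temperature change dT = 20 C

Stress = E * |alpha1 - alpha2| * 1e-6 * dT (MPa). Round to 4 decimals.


delta_alpha = |17 - 8| = 9 x 10^-6/C
Stress = 4663 * 9e-6 * 20
= 0.8393 MPa

0.8393


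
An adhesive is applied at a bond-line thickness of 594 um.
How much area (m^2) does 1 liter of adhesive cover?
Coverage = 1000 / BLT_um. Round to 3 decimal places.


Coverage = 1000 / 594 = 1.684 m^2

1.684


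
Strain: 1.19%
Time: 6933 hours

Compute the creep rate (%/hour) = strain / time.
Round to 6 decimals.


Creep rate = 1.19 / 6933
= 0.000172 %/h

0.000172


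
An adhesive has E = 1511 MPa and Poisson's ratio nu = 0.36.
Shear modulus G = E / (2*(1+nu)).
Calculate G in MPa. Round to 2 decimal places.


G = 1511 / (2*(1+0.36))
= 1511 / 2.72
= 555.51 MPa

555.51


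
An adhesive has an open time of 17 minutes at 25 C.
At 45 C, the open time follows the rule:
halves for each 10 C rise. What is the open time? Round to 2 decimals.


Factor = 2^((45-25)/10) = 4.0000
Open time = 17 / 4.0000 = 4.25 min

4.25


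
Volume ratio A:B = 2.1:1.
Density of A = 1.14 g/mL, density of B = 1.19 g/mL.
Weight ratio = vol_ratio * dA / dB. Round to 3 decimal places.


Wt ratio = 2.1 * 1.14 / 1.19
= 2.012

2.012


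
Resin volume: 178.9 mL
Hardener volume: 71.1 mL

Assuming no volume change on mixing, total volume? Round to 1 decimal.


V_total = 178.9 + 71.1 = 250.0 mL

250.0


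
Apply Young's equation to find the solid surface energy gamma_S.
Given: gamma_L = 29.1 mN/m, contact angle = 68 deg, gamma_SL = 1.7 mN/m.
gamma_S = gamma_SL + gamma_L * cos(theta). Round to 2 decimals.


theta_rad = 68 * pi/180 = 1.186824
gamma_S = 1.7 + 29.1 * cos(1.186824)
= 12.60 mN/m

12.60


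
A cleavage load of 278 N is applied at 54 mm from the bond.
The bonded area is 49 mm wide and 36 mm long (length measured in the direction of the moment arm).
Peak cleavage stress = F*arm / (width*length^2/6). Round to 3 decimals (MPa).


Moment = 278 * 54 = 15012 N*mm
Section modulus = 49 * 1296 / 6 = 63504 / 6 mm^3
Stress = 15012 / (63504 / 6) = 90072 / 63504
= 1.418 MPa

1.418


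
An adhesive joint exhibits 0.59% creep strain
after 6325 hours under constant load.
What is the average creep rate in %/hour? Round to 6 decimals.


Creep rate = strain / time
= 0.59 / 6325
= 0.000093 %/h

0.000093


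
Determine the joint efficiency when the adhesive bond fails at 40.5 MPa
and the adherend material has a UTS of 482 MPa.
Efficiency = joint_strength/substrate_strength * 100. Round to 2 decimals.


Joint efficiency = 40.5 / 482 * 100
= 8.40%

8.40


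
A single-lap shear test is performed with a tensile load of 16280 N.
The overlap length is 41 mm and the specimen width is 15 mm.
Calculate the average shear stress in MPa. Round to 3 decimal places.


Shear stress = F / (overlap * width)
= 16280 / (41 * 15)
= 16280 / 615
= 26.472 MPa

26.472


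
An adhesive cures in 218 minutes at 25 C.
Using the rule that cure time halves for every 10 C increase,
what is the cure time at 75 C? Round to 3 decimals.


Factor = 2^((75 - 25) / 10) = 32.0000
Cure time = 218 / 32.0000
= 6.813 minutes

6.813


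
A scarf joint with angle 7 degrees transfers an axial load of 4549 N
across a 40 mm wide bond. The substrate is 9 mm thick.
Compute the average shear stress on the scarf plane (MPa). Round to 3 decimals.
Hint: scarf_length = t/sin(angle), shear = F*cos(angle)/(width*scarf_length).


scarf_length = 9 / sin(7 deg) = 73.8496 mm
cos(7 deg) = 0.992546
shear stress = 4549 * 0.992546 / (40 * 73.8496)
= 1.528 MPa

1.528


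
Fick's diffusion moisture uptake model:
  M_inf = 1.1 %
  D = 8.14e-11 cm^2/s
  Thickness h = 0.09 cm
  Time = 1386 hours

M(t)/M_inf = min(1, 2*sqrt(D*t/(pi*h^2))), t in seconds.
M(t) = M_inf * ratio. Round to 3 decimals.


t_sec = 1386 * 3600 = 4989600
ratio = 2*sqrt(8.14e-11*4989600/(pi*0.09^2))
= min(1, 0.252672)
= 0.252672
M(t) = 1.1 * 0.252672 = 0.278 %

0.278


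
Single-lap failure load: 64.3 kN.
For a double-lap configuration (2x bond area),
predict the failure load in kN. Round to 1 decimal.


Failure load = 64.3 * 2 = 128.6 kN

128.6


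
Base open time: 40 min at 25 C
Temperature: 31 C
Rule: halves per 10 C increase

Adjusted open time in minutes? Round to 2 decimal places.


Acceleration = 2^((31-25)/10) = 1.5157
Open time = 40 / 1.5157 = 26.39 min

26.39


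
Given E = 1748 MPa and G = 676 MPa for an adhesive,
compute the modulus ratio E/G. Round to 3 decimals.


E/G ratio = 1748 / 676 = 2.586

2.586


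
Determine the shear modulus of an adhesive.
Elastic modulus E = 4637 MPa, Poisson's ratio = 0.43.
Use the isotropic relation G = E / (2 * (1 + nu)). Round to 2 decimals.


G = 4637 / (2*(1+0.43)) = 4637 / 2.86
= 1621.33 MPa

1621.33


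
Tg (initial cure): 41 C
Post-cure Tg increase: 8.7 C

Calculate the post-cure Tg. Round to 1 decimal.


Post-cure Tg = 41 + 8.7 = 49.7 C

49.7


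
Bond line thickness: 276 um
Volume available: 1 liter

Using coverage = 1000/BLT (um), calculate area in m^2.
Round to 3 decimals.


1 L = 1e6 mm^3, thickness = 276 um = 0.276 mm
Area = 1e6 / 0.276 mm^2 = (1e6 / 0.276) / 1e6 m^2 = 1000 / 276 m^2
= 3.623 m^2

3.623


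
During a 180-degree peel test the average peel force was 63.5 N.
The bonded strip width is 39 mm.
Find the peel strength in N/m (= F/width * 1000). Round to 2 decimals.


Peel strength = F/width * 1000
= 63.5 / 39 * 1000
= 1628.21 N/m

1628.21


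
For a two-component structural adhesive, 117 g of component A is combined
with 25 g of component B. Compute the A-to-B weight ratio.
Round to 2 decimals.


Weight ratio A:B = 117 / 25
= 4.68

4.68


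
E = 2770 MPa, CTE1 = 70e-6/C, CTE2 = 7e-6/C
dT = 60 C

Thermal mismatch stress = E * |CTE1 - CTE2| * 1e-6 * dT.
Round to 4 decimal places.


= 2770 * 63e-6 * 60
= 10.4706 MPa

10.4706


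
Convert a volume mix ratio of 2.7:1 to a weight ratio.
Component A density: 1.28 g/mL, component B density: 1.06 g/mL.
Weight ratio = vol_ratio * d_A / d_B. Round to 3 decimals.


= 2.7 * 1.28 / 1.06 = 3.260

3.260


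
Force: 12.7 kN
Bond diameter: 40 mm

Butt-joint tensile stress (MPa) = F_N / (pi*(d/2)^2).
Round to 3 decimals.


F_N = 12.7 * 1000 = 12700.0 N
A = pi*(20.0)^2 = 1256.6371 mm^2
stress = 12700.0 / 1256.6371 = 10.106 MPa

10.106


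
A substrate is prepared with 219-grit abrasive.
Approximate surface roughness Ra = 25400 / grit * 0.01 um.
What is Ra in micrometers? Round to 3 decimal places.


Ra = 25400 / 219 * 0.01 = 1.160 um

1.160


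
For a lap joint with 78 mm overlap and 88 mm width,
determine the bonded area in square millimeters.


Area = 78 * 88 = 6864 mm^2

6864


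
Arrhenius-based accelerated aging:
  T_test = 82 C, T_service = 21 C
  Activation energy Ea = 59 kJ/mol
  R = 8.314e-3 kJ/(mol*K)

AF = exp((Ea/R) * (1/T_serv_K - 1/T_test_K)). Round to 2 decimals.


T_test_K = 355.15, T_serv_K = 294.15
AF = exp((59/8.314e-3) * (1/294.15 - 1/355.15))
= 63.04

63.04


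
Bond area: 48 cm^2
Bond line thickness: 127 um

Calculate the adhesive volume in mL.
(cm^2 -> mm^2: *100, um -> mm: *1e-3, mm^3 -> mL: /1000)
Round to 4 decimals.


V = 48*100 * 127*1e-3 / 1000
= 0.6096 mL

0.6096


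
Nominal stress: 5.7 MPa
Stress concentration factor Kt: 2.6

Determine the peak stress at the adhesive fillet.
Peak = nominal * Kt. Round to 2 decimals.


Peak stress = 5.7 * 2.6
= 14.82 MPa

14.82


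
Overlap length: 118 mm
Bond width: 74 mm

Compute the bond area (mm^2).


Bond area = 118 * 74 = 8732 mm^2

8732


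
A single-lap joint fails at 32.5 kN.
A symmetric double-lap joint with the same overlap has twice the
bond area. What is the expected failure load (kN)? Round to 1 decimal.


Double-lap load = 2 * 32.5 = 65.0 kN

65.0


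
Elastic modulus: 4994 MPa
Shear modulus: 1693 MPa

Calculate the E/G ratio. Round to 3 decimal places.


E / G = 4994 / 1693 = 2.950

2.950


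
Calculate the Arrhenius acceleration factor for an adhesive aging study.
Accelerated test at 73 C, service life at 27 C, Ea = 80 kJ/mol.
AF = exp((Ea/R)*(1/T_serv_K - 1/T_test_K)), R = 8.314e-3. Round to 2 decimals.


T_test = 346.15 K, T_serv = 300.15 K
Ea/R = 80 / 0.008314 = 9622.32
AF = exp(9622.32 * (1/300.15 - 1/346.15))
= 70.83

70.83


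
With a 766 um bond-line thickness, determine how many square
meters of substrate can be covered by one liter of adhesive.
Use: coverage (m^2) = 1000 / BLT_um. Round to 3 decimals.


Coverage = 1000 / 766 = 1.305 m^2

1.305


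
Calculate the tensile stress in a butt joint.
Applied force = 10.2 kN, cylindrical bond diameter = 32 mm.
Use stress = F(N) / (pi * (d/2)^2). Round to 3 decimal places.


A = pi * 16.0^2 = 804.2477 mm^2
sigma = 10200.0 / 804.2477 = 12.683 MPa

12.683


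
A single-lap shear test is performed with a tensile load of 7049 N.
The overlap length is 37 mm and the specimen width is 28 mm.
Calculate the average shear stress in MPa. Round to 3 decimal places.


Shear stress = F / (overlap * width)
= 7049 / (37 * 28)
= 7049 / 1036
= 6.804 MPa

6.804


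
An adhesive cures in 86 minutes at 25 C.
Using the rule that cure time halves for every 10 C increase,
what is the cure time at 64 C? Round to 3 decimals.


Factor = 2^((64 - 25) / 10) = 14.9285
Cure time = 86 / 14.9285
= 5.761 minutes

5.761


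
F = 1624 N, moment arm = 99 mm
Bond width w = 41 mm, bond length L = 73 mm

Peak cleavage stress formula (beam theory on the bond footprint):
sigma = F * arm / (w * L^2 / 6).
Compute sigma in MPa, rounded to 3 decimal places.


sigma = (1624 * 99) / (41 * 5329 / 6)
= 160776 * 6 / 218489
= 964656 / 218489
= 4.415 MPa

4.415


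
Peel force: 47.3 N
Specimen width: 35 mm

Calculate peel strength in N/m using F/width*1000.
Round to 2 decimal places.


Peel strength = 47.3 / 35 * 1000 = 1351.43 N/m

1351.43


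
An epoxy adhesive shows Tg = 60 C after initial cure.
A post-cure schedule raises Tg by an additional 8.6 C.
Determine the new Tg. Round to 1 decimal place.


New Tg = 60 + 8.6
= 68.6 C

68.6


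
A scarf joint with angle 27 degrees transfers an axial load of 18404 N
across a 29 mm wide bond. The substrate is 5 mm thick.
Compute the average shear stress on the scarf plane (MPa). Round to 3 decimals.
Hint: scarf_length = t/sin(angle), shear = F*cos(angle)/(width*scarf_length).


scarf_length = 5 / sin(27 deg) = 11.0134 mm
cos(27 deg) = 0.891007
shear stress = 18404 * 0.891007 / (29 * 11.0134)
= 51.342 MPa

51.342


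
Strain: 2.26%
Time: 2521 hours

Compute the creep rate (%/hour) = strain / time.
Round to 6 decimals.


Creep rate = 2.26 / 2521
= 0.000896 %/h

0.000896


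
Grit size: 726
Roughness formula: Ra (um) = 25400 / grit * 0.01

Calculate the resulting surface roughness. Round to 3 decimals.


Ra = 25400 / 726 * 0.01
= 0.350 um

0.350


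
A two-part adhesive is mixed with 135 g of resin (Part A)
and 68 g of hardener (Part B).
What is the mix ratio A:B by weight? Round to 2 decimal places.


Mix ratio = mass_A / mass_B
= 135 / 68
= 1.99

1.99


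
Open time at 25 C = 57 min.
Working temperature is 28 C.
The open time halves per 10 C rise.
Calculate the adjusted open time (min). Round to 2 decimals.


factor = 2^((28 - 25) / 10) = 1.2311
ot = 57 / 1.2311 = 46.30 min

46.30


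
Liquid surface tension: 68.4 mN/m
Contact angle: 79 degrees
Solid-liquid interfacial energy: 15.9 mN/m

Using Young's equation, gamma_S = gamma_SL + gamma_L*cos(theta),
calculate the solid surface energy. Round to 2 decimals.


gamma_S = 15.9 + 68.4 * cos(79)
= 28.95 mN/m

28.95


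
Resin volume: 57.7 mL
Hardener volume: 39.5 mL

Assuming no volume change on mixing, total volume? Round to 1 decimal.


V_total = 57.7 + 39.5 = 97.2 mL

97.2


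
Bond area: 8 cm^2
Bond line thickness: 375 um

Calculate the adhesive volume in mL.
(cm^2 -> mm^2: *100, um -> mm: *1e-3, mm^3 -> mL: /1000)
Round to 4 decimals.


V = 8*100 * 375*1e-3 / 1000
= 0.3000 mL

0.3000


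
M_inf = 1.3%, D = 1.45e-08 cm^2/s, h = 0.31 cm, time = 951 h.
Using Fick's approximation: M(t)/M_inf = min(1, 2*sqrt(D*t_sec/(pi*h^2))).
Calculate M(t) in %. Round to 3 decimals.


t = 3423600 s
ratio = min(1, 2*sqrt(1.45e-08*3423600/(pi*0.0961)))
= 0.810996
M(t) = 1.3 * 0.810996 = 1.054%

1.054


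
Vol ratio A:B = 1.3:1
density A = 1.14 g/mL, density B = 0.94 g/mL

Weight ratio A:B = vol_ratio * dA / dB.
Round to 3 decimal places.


Weight ratio = 1.3 * 1.14 / 0.94
= 1.577

1.577


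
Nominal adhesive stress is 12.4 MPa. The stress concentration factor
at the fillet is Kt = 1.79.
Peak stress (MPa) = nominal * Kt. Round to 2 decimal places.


Peak = 12.4 * 1.79 = 22.20 MPa

22.20


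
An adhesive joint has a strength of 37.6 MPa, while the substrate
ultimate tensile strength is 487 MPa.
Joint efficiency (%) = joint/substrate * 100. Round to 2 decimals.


Efficiency = 37.6 / 487 * 100
= 7.72%

7.72


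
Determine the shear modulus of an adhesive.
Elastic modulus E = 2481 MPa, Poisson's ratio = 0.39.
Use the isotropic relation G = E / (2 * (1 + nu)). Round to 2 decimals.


G = 2481 / (2*(1+0.39)) = 2481 / 2.78
= 892.45 MPa

892.45


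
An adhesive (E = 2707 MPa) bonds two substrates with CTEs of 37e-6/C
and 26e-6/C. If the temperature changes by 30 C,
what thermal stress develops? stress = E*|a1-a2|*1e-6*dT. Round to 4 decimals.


Stress = 2707 * |37 - 26| * 1e-6 * 30
= 0.8933 MPa

0.8933


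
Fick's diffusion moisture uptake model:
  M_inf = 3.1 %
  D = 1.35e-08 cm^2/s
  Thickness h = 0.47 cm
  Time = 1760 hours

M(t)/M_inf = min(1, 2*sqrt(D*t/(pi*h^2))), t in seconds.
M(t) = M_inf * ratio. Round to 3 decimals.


t_sec = 1760 * 3600 = 6336000
ratio = 2*sqrt(1.35e-08*6336000/(pi*0.47^2))
= min(1, 0.702153)
= 0.702153
M(t) = 3.1 * 0.702153 = 2.177 %

2.177


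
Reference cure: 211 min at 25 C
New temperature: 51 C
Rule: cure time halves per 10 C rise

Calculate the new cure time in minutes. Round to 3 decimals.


factor = 2^((51-25)/10) = 6.0629
t_new = 211 / 6.0629 = 34.802 min

34.802


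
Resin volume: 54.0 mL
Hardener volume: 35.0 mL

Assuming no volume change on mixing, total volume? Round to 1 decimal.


V_total = 54.0 + 35.0 = 89.0 mL

89.0


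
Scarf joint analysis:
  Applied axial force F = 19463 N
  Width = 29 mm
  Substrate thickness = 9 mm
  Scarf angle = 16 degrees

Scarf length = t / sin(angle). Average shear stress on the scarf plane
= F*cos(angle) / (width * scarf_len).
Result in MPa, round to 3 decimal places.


Scarf length = 9 / sin(16 deg) = 32.6516 mm
cos(16 deg) = 0.961262
Shear = 19463 * 0.961262 / (29 * 32.6516)
= 19.758 MPa

19.758


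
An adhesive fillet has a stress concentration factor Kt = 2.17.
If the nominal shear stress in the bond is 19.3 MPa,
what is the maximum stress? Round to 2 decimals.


Max stress = 19.3 * 2.17 = 41.88 MPa

41.88


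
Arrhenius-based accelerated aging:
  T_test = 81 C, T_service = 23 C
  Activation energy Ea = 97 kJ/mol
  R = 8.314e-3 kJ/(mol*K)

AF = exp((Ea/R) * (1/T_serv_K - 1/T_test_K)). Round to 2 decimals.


T_test_K = 354.15, T_serv_K = 296.15
AF = exp((97/8.314e-3) * (1/296.15 - 1/354.15))
= 633.93

633.93


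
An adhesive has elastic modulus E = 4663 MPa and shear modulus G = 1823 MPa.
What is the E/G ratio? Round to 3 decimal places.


E/G = 4663 / 1823 = 2.558

2.558


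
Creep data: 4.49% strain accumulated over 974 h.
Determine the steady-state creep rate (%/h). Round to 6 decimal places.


Rate = 4.49 / 974 = 0.004610 %/h

0.004610


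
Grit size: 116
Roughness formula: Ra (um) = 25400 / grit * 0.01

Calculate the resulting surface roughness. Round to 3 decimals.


Ra = 25400 / 116 * 0.01
= 2.190 um

2.190


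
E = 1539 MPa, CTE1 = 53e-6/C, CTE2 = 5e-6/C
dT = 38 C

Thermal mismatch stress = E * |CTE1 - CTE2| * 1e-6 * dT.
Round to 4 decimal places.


= 1539 * 48e-6 * 38
= 2.8071 MPa

2.8071


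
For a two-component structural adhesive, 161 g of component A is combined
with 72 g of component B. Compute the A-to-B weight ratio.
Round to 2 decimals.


Weight ratio A:B = 161 / 72
= 2.24

2.24


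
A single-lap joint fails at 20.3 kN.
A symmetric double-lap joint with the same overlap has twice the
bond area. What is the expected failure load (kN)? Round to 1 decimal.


Double-lap load = 2 * 20.3 = 40.6 kN

40.6


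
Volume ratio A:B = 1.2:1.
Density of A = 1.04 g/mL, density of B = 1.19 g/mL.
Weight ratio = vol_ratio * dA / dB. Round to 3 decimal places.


Wt ratio = 1.2 * 1.04 / 1.19
= 1.049

1.049


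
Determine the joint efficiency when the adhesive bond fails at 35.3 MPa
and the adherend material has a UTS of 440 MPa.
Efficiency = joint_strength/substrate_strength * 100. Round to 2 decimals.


Joint efficiency = 35.3 / 440 * 100
= 8.02%

8.02


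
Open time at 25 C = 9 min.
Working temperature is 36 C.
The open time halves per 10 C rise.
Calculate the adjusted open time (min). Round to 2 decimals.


factor = 2^((36 - 25) / 10) = 2.1435
ot = 9 / 2.1435 = 4.20 min

4.20


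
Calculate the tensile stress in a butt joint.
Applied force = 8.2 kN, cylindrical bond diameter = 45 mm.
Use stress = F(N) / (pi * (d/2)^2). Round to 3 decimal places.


A = pi * 22.5^2 = 1590.4313 mm^2
sigma = 8200.0 / 1590.4313 = 5.156 MPa

5.156


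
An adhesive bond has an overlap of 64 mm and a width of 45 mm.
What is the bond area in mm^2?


Bond area = overlap * width
= 64 * 45
= 2880 mm^2

2880


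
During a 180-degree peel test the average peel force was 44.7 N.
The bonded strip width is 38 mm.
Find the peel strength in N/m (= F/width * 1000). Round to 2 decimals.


Peel strength = F/width * 1000
= 44.7 / 38 * 1000
= 1176.32 N/m

1176.32


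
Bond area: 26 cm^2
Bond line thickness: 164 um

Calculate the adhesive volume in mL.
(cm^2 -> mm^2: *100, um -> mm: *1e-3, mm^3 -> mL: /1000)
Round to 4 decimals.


V = 26*100 * 164*1e-3 / 1000
= 0.4264 mL

0.4264


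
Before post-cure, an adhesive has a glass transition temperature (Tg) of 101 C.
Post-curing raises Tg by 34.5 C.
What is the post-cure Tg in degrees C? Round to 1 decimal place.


Tg_post = Tg_base + delta_Tg
= 101 + 34.5
= 135.5 C

135.5


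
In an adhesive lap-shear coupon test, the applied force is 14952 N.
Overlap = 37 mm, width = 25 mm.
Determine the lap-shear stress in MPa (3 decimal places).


stress = F / (overlap * width)
= 14952 / (37 * 25)
= 16.164 MPa

16.164


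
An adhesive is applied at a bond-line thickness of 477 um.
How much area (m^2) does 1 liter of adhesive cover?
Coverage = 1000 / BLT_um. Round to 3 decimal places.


Coverage = 1000 / 477 = 2.096 m^2

2.096


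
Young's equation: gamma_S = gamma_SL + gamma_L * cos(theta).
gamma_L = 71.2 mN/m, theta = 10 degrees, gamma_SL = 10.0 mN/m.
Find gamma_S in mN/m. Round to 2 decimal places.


cos(10 deg) = 0.984808
gamma_S = 10.0 + 71.2 * 0.984808
= 80.12 mN/m

80.12


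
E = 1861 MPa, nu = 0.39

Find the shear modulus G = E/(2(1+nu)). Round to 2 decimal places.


G = 1861 / (2 * 1.39)
= 669.42 MPa

669.42


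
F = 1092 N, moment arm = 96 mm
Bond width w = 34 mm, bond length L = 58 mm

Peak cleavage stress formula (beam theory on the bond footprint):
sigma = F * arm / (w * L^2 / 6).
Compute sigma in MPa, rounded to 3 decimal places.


sigma = (1092 * 96) / (34 * 3364 / 6)
= 104832 * 6 / 114376
= 628992 / 114376
= 5.499 MPa

5.499


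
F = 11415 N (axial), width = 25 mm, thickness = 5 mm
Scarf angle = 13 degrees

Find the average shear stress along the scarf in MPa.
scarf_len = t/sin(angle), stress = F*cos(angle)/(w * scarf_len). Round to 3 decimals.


scarf_len = 5/sin(13 deg) = 22.2271
cos(13 deg) = 0.974370
stress = 11415*0.974370/(25*22.2271) = 20.016 MPa

20.016


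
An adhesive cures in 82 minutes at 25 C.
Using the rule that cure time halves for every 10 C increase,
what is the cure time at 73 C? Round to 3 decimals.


Factor = 2^((73 - 25) / 10) = 27.8576
Cure time = 82 / 27.8576
= 2.944 minutes

2.944


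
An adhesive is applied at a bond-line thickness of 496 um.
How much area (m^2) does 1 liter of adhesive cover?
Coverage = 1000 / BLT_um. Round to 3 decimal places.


Coverage = 1000 / 496 = 2.016 m^2

2.016


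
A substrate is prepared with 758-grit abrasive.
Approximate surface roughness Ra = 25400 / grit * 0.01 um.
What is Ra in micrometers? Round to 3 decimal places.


Ra = 25400 / 758 * 0.01 = 0.335 um

0.335


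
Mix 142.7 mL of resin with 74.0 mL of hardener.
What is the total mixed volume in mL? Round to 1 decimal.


Total = 142.7 + 74.0 = 216.7 mL

216.7


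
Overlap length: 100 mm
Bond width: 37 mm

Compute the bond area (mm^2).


Bond area = 100 * 37 = 3700 mm^2

3700


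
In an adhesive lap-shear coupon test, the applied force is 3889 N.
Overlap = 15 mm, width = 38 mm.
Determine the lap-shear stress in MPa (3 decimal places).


stress = F / (overlap * width)
= 3889 / (15 * 38)
= 6.823 MPa

6.823


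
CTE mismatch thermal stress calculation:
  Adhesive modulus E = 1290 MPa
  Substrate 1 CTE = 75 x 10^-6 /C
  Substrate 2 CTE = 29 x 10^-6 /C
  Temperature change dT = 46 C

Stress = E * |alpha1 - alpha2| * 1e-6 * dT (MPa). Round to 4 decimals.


delta_alpha = |75 - 29| = 46 x 10^-6/C
Stress = 1290 * 46e-6 * 46
= 2.7296 MPa

2.7296


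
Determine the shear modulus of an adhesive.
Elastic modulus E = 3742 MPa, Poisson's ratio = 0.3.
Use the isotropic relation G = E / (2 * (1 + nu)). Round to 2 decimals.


G = 3742 / (2*(1+0.3)) = 3742 / 2.60
= 1439.23 MPa

1439.23


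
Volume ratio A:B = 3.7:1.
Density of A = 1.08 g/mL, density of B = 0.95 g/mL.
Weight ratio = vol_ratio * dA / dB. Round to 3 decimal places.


Wt ratio = 3.7 * 1.08 / 0.95
= 4.206

4.206


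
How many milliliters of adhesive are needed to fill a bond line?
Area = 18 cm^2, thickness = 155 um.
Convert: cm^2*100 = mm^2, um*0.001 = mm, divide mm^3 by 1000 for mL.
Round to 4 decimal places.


= (18 * 100) * (155 * 0.001) / 1000
= 0.2790 mL

0.2790


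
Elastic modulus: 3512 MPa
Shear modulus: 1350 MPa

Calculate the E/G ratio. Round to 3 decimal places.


E / G = 3512 / 1350 = 2.601

2.601


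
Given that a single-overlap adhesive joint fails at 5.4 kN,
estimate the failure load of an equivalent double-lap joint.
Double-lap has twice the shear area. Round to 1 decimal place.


Double-lap factor = 2
Expected load = 5.4 * 2 = 10.8 kN

10.8


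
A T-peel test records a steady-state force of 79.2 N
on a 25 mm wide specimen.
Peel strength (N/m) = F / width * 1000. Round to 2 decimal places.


Peel strength = 79.2 / 25 * 1000
= 3168.00 N/m

3168.00


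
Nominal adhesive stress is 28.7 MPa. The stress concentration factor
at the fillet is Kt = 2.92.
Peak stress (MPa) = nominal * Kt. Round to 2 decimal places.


Peak = 28.7 * 2.92 = 83.80 MPa

83.80


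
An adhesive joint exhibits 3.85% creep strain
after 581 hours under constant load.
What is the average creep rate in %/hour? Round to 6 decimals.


Creep rate = strain / time
= 3.85 / 581
= 0.006627 %/h

0.006627


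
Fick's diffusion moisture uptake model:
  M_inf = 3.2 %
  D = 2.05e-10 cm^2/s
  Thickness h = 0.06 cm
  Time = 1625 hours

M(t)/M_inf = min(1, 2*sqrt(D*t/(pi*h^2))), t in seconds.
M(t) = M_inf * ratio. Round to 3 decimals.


t_sec = 1625 * 3600 = 5850000
ratio = 2*sqrt(2.05e-10*5850000/(pi*0.06^2))
= min(1, 0.651266)
= 0.651266
M(t) = 3.2 * 0.651266 = 2.084 %

2.084


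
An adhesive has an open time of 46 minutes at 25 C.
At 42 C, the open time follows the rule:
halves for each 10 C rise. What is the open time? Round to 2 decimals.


Factor = 2^((42-25)/10) = 3.2490
Open time = 46 / 3.2490 = 14.16 min

14.16


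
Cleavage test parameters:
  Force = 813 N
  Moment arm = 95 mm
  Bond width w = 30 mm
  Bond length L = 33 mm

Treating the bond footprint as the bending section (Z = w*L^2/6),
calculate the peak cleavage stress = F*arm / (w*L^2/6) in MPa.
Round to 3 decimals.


M = 813 * 95 = 77235 N*mm
Z = 30 * 33^2 / 6 = 32670 / 6 mm^3
sigma = M / Z = 6 * 77235 / 32670 = 463410 / 32670
= 14.185 MPa

14.185


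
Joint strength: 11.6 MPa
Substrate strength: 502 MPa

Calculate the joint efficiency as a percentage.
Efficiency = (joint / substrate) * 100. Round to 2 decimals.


Efficiency = (11.6 / 502) * 100 = 2.31%

2.31


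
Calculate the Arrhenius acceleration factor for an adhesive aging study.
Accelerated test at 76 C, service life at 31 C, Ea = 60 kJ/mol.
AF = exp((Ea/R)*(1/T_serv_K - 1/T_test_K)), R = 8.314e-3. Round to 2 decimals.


T_test = 349.15 K, T_serv = 304.15 K
Ea/R = 60 / 0.008314 = 7216.74
AF = exp(7216.74 * (1/304.15 - 1/349.15))
= 21.29

21.29


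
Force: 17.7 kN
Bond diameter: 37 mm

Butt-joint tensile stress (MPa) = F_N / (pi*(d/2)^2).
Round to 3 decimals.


F_N = 17.7 * 1000 = 17700.0 N
A = pi*(18.5)^2 = 1075.2101 mm^2
stress = 17700.0 / 1075.2101 = 16.462 MPa

16.462


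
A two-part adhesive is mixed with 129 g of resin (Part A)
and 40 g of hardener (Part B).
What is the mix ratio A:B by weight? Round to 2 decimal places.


Mix ratio = mass_A / mass_B
= 129 / 40
= 3.23

3.23


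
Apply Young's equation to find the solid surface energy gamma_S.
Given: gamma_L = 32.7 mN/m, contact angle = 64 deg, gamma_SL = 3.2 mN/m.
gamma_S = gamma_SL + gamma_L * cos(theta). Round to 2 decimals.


theta_rad = 64 * pi/180 = 1.117011
gamma_S = 3.2 + 32.7 * cos(1.117011)
= 17.53 mN/m

17.53


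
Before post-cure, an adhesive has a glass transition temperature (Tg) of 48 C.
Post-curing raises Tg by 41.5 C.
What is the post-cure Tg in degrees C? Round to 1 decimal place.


Tg_post = Tg_base + delta_Tg
= 48 + 41.5
= 89.5 C

89.5


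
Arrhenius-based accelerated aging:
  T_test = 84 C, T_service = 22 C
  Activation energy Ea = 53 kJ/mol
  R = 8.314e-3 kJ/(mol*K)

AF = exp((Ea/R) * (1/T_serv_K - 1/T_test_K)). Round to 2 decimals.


T_test_K = 357.15, T_serv_K = 295.15
AF = exp((53/8.314e-3) * (1/295.15 - 1/357.15))
= 42.50

42.50


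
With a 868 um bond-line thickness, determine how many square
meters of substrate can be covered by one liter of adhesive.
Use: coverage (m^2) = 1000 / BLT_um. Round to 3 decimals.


Coverage = 1000 / 868 = 1.152 m^2

1.152


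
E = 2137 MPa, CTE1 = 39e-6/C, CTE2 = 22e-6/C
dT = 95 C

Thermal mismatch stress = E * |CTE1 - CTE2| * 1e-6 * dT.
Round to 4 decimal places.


= 2137 * 17e-6 * 95
= 3.4513 MPa

3.4513


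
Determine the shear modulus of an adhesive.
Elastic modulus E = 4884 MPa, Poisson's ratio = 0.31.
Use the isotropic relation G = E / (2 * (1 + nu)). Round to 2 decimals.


G = 4884 / (2*(1+0.31)) = 4884 / 2.62
= 1864.12 MPa

1864.12


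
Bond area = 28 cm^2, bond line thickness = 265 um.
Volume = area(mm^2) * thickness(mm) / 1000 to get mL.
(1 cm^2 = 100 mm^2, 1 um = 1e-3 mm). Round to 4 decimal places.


area_mm2 = 28 * 100 = 2800
blt_mm = 265 * 1e-3 = 0.265
vol_mm3 = 2800 * 0.265 = 742.0
vol_mL = 742.0 / 1000 = 0.7420 mL

0.7420


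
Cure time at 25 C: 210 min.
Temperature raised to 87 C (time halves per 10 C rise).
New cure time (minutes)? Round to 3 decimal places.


Acceleration factor = 2^(62/10) = 73.5167
New time = 210 / 73.5167 = 2.856 min

2.856


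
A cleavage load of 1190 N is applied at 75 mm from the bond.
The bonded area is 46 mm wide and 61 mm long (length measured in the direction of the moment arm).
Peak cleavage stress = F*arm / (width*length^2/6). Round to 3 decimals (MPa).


Moment = 1190 * 75 = 89250 N*mm
Section modulus = 46 * 3721 / 6 = 171166 / 6 mm^3
Stress = 89250 / (171166 / 6) = 535500 / 171166
= 3.129 MPa

3.129


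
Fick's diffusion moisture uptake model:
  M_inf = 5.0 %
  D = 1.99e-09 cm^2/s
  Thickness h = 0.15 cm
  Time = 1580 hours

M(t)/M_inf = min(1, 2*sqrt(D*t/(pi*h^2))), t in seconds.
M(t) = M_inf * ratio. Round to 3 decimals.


t_sec = 1580 * 3600 = 5688000
ratio = 2*sqrt(1.99e-09*5688000/(pi*0.15^2))
= min(1, 0.800332)
= 0.800332
M(t) = 5.0 * 0.800332 = 4.002 %

4.002


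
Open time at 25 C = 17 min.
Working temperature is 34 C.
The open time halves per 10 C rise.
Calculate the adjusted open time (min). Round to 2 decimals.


factor = 2^((34 - 25) / 10) = 1.8661
ot = 17 / 1.8661 = 9.11 min

9.11


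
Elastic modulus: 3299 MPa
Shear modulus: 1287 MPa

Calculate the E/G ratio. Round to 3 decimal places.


E / G = 3299 / 1287 = 2.563

2.563


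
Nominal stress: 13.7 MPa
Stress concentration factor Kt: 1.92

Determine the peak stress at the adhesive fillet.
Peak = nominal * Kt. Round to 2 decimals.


Peak stress = 13.7 * 1.92
= 26.30 MPa

26.30


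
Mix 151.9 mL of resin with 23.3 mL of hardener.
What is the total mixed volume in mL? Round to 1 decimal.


Total = 151.9 + 23.3 = 175.2 mL

175.2


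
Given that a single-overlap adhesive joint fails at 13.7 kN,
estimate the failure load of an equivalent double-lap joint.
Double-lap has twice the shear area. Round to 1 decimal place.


Double-lap factor = 2
Expected load = 13.7 * 2 = 27.4 kN

27.4


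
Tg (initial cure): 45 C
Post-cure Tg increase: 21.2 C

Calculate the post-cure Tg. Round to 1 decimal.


Post-cure Tg = 45 + 21.2 = 66.2 C

66.2


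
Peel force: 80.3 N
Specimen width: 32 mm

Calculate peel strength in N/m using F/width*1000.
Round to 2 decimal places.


Peel strength = 80.3 / 32 * 1000 = 2509.38 N/m

2509.38


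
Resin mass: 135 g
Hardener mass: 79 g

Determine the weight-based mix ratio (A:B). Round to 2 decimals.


Ratio = 135 / 79 = 1.71

1.71


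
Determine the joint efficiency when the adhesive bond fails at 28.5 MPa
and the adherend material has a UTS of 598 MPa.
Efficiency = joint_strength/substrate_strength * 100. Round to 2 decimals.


Joint efficiency = 28.5 / 598 * 100
= 4.77%

4.77


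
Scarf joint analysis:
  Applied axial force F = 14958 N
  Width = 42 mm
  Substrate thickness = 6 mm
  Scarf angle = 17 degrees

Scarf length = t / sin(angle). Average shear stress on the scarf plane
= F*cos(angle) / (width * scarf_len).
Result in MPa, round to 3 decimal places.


Scarf length = 6 / sin(17 deg) = 20.5218 mm
cos(17 deg) = 0.956305
Shear = 14958 * 0.956305 / (42 * 20.5218)
= 16.596 MPa

16.596
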